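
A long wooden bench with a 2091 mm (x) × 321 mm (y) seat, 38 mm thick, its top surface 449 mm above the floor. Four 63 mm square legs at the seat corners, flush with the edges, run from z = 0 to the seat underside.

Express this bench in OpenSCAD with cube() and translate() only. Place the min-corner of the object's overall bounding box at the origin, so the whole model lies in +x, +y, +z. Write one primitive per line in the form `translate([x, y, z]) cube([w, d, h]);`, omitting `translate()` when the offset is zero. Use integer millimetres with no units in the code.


// leg_h = 449 − 38 = 411
translate([0, 0, 411]) cube([2091, 321, 38]);
cube([63, 63, 411]);
translate([0, 258, 0]) cube([63, 63, 411]);
translate([2028, 0, 0]) cube([63, 63, 411]);
translate([2028, 258, 0]) cube([63, 63, 411]);


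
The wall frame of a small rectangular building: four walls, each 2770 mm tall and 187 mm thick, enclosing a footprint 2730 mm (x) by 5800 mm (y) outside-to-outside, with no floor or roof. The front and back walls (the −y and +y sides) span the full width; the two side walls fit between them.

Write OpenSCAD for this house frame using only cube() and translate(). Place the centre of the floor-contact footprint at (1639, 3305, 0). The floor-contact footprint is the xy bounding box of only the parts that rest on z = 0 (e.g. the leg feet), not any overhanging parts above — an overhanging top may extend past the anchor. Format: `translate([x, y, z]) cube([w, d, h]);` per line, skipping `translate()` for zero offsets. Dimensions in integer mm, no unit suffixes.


translate([274, 405, 0]) cube([2730, 187, 2770]);
translate([274, 6018, 0]) cube([2730, 187, 2770]);
translate([274, 592, 0]) cube([187, 5426, 2770]);
translate([2817, 592, 0]) cube([187, 5426, 2770]);


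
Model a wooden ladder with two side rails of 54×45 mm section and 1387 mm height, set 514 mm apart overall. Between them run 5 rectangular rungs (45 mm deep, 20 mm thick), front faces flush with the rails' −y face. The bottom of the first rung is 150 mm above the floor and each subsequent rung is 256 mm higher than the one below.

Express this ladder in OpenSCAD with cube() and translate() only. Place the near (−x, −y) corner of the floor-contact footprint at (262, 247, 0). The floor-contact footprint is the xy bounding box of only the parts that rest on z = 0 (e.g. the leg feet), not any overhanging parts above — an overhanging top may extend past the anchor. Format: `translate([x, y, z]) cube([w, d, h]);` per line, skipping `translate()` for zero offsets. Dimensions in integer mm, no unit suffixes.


translate([262, 247, 0]) cube([54, 45, 1387]);
translate([722, 247, 0]) cube([54, 45, 1387]);
translate([316, 247, 150]) cube([406, 45, 20]);
translate([316, 247, 406]) cube([406, 45, 20]);
translate([316, 247, 662]) cube([406, 45, 20]);
translate([316, 247, 918]) cube([406, 45, 20]);
translate([316, 247, 1174]) cube([406, 45, 20]);


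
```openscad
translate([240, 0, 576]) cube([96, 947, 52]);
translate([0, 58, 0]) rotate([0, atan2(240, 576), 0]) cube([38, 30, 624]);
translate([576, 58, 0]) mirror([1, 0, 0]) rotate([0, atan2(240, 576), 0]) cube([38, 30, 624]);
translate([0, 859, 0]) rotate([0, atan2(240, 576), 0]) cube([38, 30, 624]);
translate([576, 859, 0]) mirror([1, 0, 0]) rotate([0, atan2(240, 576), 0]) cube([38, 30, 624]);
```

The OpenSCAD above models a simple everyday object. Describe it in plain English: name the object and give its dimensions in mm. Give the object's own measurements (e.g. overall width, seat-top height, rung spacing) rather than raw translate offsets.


A sawhorse. A 96×947×52 mm beam (x, y, z) sits on two A-frame leg pairs. Each pair is two raked legs of 38×30 mm section (30 mm along y) splaying symmetrically in x. Each leg rises 576 mm vertically over 240 mm of horizontal reach and is 624 mm long along its own axis. Every leg's outer bottom edge rests on the floor and its outer top edge meets a bottom edge of the beam — the left legs (tilting toward +x) meet the beam's −x bottom edge, the right legs (their mirror images, tilting toward −x) meet its +x bottom edge — so the leg tops tuck under the beam, the beam's underside is 576 mm above the floor, and the feet are 576 mm apart outside-to-outside with the beam centred between them. The two leg pairs are set in 58 mm from either end of the beam.


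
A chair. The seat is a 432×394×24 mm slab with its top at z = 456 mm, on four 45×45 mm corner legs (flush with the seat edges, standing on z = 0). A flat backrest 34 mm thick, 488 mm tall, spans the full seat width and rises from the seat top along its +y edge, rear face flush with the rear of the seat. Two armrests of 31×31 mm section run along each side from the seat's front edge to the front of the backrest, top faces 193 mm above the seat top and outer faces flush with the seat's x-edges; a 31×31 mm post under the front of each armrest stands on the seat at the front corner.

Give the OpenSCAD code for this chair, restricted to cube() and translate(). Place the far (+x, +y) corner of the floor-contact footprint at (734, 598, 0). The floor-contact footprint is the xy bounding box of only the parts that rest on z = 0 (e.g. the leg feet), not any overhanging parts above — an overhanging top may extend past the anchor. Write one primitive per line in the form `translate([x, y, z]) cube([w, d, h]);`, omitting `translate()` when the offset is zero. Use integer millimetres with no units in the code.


translate([302, 204, 432]) cube([432, 394, 24]);
translate([302, 204, 0]) cube([45, 45, 432]);
translate([689, 204, 0]) cube([45, 45, 432]);
translate([302, 553, 0]) cube([45, 45, 432]);
translate([689, 553, 0]) cube([45, 45, 432]);
translate([302, 564, 456]) cube([432, 34, 488]);
translate([302, 204, 618]) cube([31, 360, 31]);
translate([703, 204, 618]) cube([31, 360, 31]);
translate([302, 204, 456]) cube([31, 31, 162]);
translate([703, 204, 456]) cube([31, 31, 162]);


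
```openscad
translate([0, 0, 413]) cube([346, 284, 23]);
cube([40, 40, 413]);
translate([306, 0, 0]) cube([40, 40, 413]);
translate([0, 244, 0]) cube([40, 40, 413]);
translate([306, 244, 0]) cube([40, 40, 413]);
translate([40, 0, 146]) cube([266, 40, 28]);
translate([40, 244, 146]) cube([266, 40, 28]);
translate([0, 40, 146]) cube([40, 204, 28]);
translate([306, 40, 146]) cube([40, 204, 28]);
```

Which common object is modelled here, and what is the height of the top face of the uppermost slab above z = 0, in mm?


A stool. The seat height is 436 mm.

A 346×284×23 slab at z = 413 on four corner posts — a stool. The seat top is 413 + 23 = 436 mm.


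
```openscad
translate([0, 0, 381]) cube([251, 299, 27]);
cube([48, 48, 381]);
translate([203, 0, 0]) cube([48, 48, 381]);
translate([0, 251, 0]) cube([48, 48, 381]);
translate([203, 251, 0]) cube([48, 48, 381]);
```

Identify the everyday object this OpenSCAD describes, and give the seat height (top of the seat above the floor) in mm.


A stool. The seat height is 408 mm.

A 251×299×27 slab at z = 381 on four corner posts — a stool. The seat top is 381 + 27 = 408 mm.


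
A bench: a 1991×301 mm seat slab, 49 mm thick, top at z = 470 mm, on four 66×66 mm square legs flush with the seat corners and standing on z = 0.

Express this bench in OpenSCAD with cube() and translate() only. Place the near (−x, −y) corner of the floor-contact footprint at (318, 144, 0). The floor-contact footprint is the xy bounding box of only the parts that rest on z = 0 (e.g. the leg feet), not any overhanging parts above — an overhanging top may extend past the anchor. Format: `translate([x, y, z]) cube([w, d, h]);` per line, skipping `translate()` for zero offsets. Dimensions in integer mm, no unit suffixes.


translate([318, 144, 421]) cube([1991, 301, 49]);
translate([318, 144, 0]) cube([66, 66, 421]);
translate([318, 379, 0]) cube([66, 66, 421]);
translate([2243, 144, 0]) cube([66, 66, 421]);
translate([2243, 379, 0]) cube([66, 66, 421]);


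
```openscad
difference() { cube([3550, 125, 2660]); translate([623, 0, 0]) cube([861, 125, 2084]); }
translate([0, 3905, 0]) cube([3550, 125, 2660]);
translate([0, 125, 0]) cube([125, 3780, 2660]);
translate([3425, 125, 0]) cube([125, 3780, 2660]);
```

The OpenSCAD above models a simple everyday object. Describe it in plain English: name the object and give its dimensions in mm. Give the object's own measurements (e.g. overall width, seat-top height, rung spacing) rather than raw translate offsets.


A single room: four walls, each 2660 mm tall and 125 mm thick, enclosing an outside footprint 3550×4030 mm (x × y), no floor or roof. The front and back walls (−y and +y sides) run the full x-width; the side walls fit between their inner faces. A door opening 861 mm wide and 2084 mm tall is cut through the front wall from the floor up, its −x edge 623 mm from the wall's −x end.


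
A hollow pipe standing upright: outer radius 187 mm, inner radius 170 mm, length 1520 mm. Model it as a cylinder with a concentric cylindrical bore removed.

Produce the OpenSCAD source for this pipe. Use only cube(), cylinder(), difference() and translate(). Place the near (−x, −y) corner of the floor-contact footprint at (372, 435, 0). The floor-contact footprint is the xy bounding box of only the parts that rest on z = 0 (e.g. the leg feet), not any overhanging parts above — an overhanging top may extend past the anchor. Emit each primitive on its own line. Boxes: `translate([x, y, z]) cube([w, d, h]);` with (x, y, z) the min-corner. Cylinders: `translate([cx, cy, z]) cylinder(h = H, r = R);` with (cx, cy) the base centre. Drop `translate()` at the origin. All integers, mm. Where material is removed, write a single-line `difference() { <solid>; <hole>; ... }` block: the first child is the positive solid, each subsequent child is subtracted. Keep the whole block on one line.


difference() { translate([559, 622, 0]) cylinder(h = 1520, r = 187); translate([559, 622, 0]) cylinder(h = 1520, r = 170); }


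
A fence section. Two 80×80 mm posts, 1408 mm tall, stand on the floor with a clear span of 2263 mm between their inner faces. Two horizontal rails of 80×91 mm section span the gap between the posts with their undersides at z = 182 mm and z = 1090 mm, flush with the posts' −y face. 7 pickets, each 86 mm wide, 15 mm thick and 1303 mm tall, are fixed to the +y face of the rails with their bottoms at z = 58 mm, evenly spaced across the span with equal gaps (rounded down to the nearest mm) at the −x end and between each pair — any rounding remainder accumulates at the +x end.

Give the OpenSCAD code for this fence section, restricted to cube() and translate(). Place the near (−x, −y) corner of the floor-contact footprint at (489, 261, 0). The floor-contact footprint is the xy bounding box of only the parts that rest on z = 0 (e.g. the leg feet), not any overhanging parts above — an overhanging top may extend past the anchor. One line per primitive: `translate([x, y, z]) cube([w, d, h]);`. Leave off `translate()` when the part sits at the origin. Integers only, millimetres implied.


translate([489, 261, 0]) cube([80, 80, 1408]);
translate([2832, 261, 0]) cube([80, 80, 1408]);
translate([569, 261, 182]) cube([2263, 80, 91]);
translate([569, 261, 1090]) cube([2263, 80, 91]);
translate([776, 341, 58]) cube([86, 15, 1303]);
translate([1069, 341, 58]) cube([86, 15, 1303]);
translate([1362, 341, 58]) cube([86, 15, 1303]);
translate([1655, 341, 58]) cube([86, 15, 1303]);
translate([1948, 341, 58]) cube([86, 15, 1303]);
translate([2241, 341, 58]) cube([86, 15, 1303]);
translate([2534, 341, 58]) cube([86, 15, 1303]);


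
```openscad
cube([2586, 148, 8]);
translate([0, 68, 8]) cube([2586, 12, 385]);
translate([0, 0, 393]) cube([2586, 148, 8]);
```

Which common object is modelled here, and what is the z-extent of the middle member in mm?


An I-beam. The web height is 385 mm.

Two wide flanges with a thin centred web — an I-beam. Overall 401 mm minus two 8 mm flanges gives a web of 401 − 2·8 = 385 mm.


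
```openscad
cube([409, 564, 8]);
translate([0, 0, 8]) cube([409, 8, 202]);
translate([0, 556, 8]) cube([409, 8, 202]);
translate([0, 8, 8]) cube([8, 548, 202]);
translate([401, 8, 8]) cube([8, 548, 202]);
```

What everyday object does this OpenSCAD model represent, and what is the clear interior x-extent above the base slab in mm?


An open box. The internal width is 393 mm.

A 409×564 base slab with four walls standing on it — an open box. The base is 409 mm wide and the walls are 8 mm thick, so the internal width is 409 − 2 × 8 = 393 mm.


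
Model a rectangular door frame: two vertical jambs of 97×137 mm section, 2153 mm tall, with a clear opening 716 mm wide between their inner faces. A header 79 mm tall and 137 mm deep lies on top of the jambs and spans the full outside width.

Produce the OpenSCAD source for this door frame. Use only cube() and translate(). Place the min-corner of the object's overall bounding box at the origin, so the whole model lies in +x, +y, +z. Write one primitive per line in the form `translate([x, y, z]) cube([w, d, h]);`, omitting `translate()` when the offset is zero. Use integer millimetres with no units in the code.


cube([97, 137, 2153]);
translate([813, 0, 0]) cube([97, 137, 2153]);
translate([0, 0, 2153]) cube([910, 137, 79]);


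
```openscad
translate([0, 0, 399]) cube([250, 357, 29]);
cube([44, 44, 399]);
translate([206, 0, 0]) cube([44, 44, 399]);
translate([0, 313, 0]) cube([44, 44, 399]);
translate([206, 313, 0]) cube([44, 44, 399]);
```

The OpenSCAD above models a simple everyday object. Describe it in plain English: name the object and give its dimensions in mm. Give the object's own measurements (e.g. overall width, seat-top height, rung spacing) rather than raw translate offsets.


A simple wooden stool: a rectangular seat 250 mm (x) by 357 mm (y), 29 mm thick, top face at z = 428 mm, on four square legs, each 44×44 mm in cross-section. The legs rest on z = 0, each flush with a corner of the seat.


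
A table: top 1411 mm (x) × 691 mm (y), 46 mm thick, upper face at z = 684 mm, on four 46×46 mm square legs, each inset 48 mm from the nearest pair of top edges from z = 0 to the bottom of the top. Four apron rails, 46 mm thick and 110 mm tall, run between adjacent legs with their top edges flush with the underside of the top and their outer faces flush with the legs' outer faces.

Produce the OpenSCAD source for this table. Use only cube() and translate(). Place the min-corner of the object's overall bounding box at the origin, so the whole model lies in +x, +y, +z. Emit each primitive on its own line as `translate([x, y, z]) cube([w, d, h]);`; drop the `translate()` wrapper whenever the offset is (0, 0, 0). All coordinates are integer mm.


// leg_h = 684 - 46 = 638
// apron z = 638 - 110 = 528
translate([0, 0, 638]) cube([1411, 691, 46]);
translate([48, 48, 0]) cube([46, 46, 638]);
translate([1317, 48, 0]) cube([46, 46, 638]);
translate([48, 597, 0]) cube([46, 46, 638]);
translate([1317, 597, 0]) cube([46, 46, 638]);
translate([94, 48, 528]) cube([1223, 46, 110]);
translate([94, 597, 528]) cube([1223, 46, 110]);
translate([48, 94, 528]) cube([46, 503, 110]);
translate([1317, 94, 528]) cube([46, 503, 110]);


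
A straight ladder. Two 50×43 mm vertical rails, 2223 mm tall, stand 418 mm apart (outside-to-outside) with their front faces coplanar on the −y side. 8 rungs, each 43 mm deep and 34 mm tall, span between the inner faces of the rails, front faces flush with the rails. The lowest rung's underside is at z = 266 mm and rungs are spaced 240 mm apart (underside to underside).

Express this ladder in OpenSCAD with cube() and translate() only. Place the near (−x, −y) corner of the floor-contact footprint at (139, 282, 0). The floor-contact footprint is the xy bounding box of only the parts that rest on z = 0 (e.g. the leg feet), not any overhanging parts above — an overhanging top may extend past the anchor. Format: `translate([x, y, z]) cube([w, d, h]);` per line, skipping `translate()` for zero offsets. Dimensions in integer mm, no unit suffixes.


// rung span = 418 - 2*50 = 318
// rung[k] z = 266 + k*240
translate([139, 282, 0]) cube([50, 43, 2223]);
translate([507, 282, 0]) cube([50, 43, 2223]);
translate([189, 282, 266]) cube([318, 43, 34]);
translate([189, 282, 506]) cube([318, 43, 34]);
translate([189, 282, 746]) cube([318, 43, 34]);
translate([189, 282, 986]) cube([318, 43, 34]);
translate([189, 282, 1226]) cube([318, 43, 34]);
translate([189, 282, 1466]) cube([318, 43, 34]);
translate([189, 282, 1706]) cube([318, 43, 34]);
translate([189, 282, 1946]) cube([318, 43, 34]);


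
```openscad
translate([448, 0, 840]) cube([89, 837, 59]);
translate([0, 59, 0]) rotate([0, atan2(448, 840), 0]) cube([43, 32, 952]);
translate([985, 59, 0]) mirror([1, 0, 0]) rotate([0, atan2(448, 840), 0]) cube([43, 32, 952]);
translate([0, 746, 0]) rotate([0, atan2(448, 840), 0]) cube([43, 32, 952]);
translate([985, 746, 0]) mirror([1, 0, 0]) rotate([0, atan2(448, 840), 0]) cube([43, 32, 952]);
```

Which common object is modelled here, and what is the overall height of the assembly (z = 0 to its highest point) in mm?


A sawhorse. The overall height is 899 mm.

A beam across two mirrored pairs of raked legs — a sawhorse. The beam's underside is at z = 840 (matching the legs' vertical rise in atan2(448, 840)) and the beam is 59 mm tall, so its top is at 840 + 59 = 899 mm. The raked legs top out at the beam's underside, so that is the highest point.


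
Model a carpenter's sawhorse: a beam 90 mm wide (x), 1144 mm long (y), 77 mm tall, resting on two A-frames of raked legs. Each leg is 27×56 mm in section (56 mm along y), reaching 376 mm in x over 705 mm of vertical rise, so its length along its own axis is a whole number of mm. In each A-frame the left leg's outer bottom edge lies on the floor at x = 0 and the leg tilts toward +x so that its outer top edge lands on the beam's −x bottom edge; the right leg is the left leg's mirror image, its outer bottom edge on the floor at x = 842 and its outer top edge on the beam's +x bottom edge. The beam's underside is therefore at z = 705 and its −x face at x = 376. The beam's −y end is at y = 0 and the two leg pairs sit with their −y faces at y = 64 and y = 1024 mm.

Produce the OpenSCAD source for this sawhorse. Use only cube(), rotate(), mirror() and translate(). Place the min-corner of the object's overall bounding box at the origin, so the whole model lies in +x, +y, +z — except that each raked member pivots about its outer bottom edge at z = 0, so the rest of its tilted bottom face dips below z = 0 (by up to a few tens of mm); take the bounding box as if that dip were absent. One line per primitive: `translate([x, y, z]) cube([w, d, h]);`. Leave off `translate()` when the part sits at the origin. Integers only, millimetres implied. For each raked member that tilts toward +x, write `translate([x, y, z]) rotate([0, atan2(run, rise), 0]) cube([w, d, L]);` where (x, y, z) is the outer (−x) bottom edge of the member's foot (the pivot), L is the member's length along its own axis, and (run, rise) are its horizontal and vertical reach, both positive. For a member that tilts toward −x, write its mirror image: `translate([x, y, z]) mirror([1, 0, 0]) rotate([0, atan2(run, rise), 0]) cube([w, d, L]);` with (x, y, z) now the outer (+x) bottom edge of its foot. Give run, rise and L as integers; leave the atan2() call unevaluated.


translate([376, 0, 705]) cube([90, 1144, 77]);
translate([0, 64, 0]) rotate([0, atan2(376, 705), 0]) cube([27, 56, 799]);
translate([842, 64, 0]) mirror([1, 0, 0]) rotate([0, atan2(376, 705), 0]) cube([27, 56, 799]);
translate([0, 1024, 0]) rotate([0, atan2(376, 705), 0]) cube([27, 56, 799]);
translate([842, 1024, 0]) mirror([1, 0, 0]) rotate([0, atan2(376, 705), 0]) cube([27, 56, 799]);


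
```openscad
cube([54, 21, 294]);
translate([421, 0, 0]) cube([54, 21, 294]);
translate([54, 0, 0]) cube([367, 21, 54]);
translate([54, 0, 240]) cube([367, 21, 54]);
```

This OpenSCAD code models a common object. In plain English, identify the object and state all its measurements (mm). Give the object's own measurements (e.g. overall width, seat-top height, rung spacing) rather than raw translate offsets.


A rectangular picture frame lying in the x–z plane (depth along y). The opening is 367 mm wide (x) by 186 mm tall (z), surrounded by a border 54 mm wide on all four sides. The frame is 21 mm deep and is made of two full-height vertical stiles with two horizontal rails fitted between them.


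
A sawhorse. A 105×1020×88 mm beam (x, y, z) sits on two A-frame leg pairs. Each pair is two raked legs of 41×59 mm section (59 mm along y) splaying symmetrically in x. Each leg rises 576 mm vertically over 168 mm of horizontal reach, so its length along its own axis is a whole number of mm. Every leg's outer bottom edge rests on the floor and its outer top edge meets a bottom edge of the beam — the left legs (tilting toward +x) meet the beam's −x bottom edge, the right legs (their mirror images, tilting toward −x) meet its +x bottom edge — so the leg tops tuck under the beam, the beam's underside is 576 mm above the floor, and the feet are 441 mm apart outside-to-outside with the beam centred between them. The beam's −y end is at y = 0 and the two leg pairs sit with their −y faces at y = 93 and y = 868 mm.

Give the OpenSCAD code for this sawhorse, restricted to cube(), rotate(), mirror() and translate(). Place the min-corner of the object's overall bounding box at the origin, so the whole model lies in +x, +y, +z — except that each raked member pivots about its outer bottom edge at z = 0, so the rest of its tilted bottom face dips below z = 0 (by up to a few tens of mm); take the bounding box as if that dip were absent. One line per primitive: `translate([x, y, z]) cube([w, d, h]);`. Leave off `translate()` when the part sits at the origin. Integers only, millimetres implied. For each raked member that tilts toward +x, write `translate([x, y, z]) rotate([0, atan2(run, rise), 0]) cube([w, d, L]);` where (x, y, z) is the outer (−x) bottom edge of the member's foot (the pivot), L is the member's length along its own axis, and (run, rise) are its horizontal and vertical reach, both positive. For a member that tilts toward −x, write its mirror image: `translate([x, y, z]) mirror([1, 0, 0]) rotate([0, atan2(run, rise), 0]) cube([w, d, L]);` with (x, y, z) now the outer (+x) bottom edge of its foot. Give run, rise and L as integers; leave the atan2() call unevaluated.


// leg length = √(168² + 576²) = 600
// right-leg outer foot x = 2·168 + 105 = 441
// beam min-corner = (168, 0, 576)
translate([168, 0, 576]) cube([105, 1020, 88]);
translate([0, 93, 0]) rotate([0, atan2(168, 576), 0]) cube([41, 59, 600]);
translate([441, 93, 0]) mirror([1, 0, 0]) rotate([0, atan2(168, 576), 0]) cube([41, 59, 600]);
translate([0, 868, 0]) rotate([0, atan2(168, 576), 0]) cube([41, 59, 600]);
translate([441, 868, 0]) mirror([1, 0, 0]) rotate([0, atan2(168, 576), 0]) cube([41, 59, 600]);


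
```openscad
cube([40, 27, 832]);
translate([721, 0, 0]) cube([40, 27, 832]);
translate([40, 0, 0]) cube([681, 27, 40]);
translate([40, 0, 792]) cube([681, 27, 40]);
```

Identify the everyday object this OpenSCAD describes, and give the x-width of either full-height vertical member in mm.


A picture frame. The border width is 40 mm.

Four thin pieces enclosing a rectangular opening — a picture frame. The two full-height stiles are 832 mm tall; the top rail sits at z = 792 and is 40 mm tall, so the border above the opening is 832 − 792 = 40 mm, matching the stile x-width.


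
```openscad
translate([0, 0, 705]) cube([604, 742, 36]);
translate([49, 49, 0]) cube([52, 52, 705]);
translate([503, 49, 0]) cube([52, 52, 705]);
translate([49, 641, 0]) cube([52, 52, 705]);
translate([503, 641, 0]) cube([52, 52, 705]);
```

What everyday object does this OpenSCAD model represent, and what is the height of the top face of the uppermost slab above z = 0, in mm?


A table. The table height is 741 mm.

A 604×742×36 slab sits at z = 705 on four 52 mm square posts — a table. The top surface is at 705 + 36 = 741 mm.


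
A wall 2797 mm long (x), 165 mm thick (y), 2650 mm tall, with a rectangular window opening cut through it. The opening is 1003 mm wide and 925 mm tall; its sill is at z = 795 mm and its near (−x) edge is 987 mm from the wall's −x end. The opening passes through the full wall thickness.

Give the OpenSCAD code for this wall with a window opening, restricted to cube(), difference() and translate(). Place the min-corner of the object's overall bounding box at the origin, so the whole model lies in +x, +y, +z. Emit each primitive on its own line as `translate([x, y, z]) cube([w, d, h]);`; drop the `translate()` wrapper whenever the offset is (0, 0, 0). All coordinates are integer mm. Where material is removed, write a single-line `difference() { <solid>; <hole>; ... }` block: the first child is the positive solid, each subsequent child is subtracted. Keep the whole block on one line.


difference() { cube([2797, 165, 2650]); translate([987, 0, 795]) cube([1003, 165, 925]); }


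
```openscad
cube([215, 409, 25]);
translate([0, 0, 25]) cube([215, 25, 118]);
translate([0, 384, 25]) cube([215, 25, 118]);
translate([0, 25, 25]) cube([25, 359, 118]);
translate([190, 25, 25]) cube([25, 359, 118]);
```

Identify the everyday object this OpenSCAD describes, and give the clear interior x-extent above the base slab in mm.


An open box. The internal width is 165 mm.

A 215×409 base slab with four walls standing on it — an open box. The base is 215 mm wide and the walls are 25 mm thick, so the internal width is 215 − 2 × 25 = 165 mm.


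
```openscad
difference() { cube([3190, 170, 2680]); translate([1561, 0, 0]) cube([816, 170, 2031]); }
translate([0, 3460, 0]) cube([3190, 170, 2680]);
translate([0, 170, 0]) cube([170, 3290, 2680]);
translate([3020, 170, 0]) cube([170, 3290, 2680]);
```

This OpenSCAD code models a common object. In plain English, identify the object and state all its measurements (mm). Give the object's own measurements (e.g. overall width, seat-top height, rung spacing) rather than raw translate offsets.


A single room: four walls, each 2680 mm tall and 170 mm thick, enclosing an outside footprint 3190×3630 mm (x × y), no floor or roof. The front and back walls (−y and +y sides) run the full x-width; the side walls fit between their inner faces. A door opening 816 mm wide and 2031 mm tall is cut through the front wall from the floor up, its −x edge 1561 mm from the wall's −x end.


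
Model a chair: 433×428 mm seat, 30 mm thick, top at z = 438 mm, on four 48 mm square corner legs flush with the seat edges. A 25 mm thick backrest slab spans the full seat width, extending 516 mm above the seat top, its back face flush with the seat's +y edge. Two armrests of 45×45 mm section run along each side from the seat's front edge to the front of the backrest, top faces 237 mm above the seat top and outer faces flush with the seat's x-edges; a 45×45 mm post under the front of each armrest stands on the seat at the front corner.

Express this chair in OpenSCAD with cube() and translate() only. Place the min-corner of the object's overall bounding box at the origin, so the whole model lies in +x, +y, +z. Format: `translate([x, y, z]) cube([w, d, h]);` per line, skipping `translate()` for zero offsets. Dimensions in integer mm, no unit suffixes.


translate([0, 0, 408]) cube([433, 428, 30]);
cube([48, 48, 408]);
translate([385, 0, 0]) cube([48, 48, 408]);
translate([0, 380, 0]) cube([48, 48, 408]);
translate([385, 380, 0]) cube([48, 48, 408]);
translate([0, 403, 438]) cube([433, 25, 516]);
translate([0, 0, 630]) cube([45, 403, 45]);
translate([388, 0, 630]) cube([45, 403, 45]);
translate([0, 0, 438]) cube([45, 45, 192]);
translate([388, 0, 438]) cube([45, 45, 192]);


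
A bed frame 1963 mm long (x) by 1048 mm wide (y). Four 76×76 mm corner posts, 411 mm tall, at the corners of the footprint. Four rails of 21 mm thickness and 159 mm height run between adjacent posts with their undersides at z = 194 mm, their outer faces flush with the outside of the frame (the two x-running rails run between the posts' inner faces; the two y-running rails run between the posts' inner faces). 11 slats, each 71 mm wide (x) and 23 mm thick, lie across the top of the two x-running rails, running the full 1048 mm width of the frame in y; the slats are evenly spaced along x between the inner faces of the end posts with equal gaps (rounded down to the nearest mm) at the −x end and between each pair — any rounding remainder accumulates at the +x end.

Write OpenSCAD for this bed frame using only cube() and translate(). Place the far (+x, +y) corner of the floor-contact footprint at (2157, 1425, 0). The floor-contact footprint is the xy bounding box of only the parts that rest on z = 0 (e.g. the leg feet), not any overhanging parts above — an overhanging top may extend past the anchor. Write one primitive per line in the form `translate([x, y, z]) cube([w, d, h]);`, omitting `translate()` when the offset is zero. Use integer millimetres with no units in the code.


// slat z = rail_z + rail_h = 194 + 159 = 353
// slat gap = ⌊(1811 − 11·71) / 12⌋ = 85
translate([194, 377, 0]) cube([76, 76, 411]);
translate([194, 1349, 0]) cube([76, 76, 411]);
translate([2081, 377, 0]) cube([76, 76, 411]);
translate([2081, 1349, 0]) cube([76, 76, 411]);
translate([270, 377, 194]) cube([1811, 21, 159]);
translate([270, 1404, 194]) cube([1811, 21, 159]);
translate([194, 453, 194]) cube([21, 896, 159]);
translate([2136, 453, 194]) cube([21, 896, 159]);
translate([355, 377, 353]) cube([71, 1048, 23]);
translate([511, 377, 353]) cube([71, 1048, 23]);
translate([667, 377, 353]) cube([71, 1048, 23]);
translate([823, 377, 353]) cube([71, 1048, 23]);
translate([979, 377, 353]) cube([71, 1048, 23]);
translate([1135, 377, 353]) cube([71, 1048, 23]);
translate([1291, 377, 353]) cube([71, 1048, 23]);
translate([1447, 377, 353]) cube([71, 1048, 23]);
translate([1603, 377, 353]) cube([71, 1048, 23]);
translate([1759, 377, 353]) cube([71, 1048, 23]);
translate([1915, 377, 353]) cube([71, 1048, 23]);


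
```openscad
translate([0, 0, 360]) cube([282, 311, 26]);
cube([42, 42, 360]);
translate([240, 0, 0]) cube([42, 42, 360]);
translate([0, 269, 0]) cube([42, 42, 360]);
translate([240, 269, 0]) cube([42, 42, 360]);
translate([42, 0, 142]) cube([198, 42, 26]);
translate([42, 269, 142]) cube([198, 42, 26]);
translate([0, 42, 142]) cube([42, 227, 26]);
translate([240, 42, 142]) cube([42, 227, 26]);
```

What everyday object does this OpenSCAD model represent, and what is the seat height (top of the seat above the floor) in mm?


A stool. The seat height is 386 mm.

A 282×311×26 slab at z = 360 on four corner posts — a stool. The seat top is 360 + 26 = 386 mm.


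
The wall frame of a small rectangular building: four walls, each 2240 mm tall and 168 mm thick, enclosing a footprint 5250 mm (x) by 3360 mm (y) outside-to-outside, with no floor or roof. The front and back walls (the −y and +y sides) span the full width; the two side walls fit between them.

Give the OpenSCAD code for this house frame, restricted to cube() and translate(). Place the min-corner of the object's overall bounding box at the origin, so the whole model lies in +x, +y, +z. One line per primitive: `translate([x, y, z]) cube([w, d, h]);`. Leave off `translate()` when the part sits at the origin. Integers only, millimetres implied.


cube([5250, 168, 2240]);
translate([0, 3192, 0]) cube([5250, 168, 2240]);
translate([0, 168, 0]) cube([168, 3024, 2240]);
translate([5082, 168, 0]) cube([168, 3024, 2240]);


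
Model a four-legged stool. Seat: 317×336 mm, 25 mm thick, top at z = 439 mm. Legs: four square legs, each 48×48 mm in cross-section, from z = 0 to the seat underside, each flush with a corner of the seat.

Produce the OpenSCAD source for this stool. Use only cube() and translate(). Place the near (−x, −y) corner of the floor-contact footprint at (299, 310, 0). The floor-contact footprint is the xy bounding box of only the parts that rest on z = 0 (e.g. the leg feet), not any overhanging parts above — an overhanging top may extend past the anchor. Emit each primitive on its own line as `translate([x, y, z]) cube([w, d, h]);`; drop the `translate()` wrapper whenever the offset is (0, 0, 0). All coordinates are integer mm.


// leg_h = 439 - 25 = 414
translate([299, 310, 414]) cube([317, 336, 25]);
translate([299, 310, 0]) cube([48, 48, 414]);
translate([568, 310, 0]) cube([48, 48, 414]);
translate([299, 598, 0]) cube([48, 48, 414]);
translate([568, 598, 0]) cube([48, 48, 414]);


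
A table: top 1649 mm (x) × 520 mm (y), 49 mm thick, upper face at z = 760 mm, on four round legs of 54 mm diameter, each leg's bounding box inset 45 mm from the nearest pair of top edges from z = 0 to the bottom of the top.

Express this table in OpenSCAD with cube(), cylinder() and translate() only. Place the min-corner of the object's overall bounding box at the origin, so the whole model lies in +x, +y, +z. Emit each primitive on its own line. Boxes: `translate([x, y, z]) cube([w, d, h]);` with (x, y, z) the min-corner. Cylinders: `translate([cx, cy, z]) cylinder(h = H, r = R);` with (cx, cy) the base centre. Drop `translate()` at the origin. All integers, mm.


translate([0, 0, 711]) cube([1649, 520, 49]);
translate([72, 72, 0]) cylinder(h = 711, r = 27);
translate([1577, 72, 0]) cylinder(h = 711, r = 27);
translate([72, 448, 0]) cylinder(h = 711, r = 27);
translate([1577, 448, 0]) cylinder(h = 711, r = 27);


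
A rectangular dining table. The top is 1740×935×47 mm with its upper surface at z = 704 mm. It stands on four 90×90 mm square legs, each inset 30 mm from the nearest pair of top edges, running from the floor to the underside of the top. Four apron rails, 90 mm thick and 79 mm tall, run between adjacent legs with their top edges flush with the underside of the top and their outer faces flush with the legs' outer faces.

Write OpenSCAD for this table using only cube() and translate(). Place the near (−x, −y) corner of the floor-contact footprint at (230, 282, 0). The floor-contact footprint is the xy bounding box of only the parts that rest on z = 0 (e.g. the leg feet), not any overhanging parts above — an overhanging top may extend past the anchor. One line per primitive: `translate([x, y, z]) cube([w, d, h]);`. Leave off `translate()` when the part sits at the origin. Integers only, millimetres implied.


translate([200, 252, 657]) cube([1740, 935, 47]);
translate([230, 282, 0]) cube([90, 90, 657]);
translate([1820, 282, 0]) cube([90, 90, 657]);
translate([230, 1067, 0]) cube([90, 90, 657]);
translate([1820, 1067, 0]) cube([90, 90, 657]);
translate([320, 282, 578]) cube([1500, 90, 79]);
translate([320, 1067, 578]) cube([1500, 90, 79]);
translate([230, 372, 578]) cube([90, 695, 79]);
translate([1820, 372, 578]) cube([90, 695, 79]);


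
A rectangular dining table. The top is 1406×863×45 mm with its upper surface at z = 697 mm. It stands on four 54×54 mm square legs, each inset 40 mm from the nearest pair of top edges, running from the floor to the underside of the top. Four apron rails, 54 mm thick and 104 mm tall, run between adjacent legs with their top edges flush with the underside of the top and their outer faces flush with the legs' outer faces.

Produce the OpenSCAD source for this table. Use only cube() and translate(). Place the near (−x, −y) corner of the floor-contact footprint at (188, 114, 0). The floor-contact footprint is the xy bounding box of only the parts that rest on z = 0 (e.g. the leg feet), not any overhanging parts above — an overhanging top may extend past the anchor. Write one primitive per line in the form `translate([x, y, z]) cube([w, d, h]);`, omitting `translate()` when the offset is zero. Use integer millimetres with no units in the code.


translate([148, 74, 652]) cube([1406, 863, 45]);
translate([188, 114, 0]) cube([54, 54, 652]);
translate([1460, 114, 0]) cube([54, 54, 652]);
translate([188, 843, 0]) cube([54, 54, 652]);
translate([1460, 843, 0]) cube([54, 54, 652]);
translate([242, 114, 548]) cube([1218, 54, 104]);
translate([242, 843, 548]) cube([1218, 54, 104]);
translate([188, 168, 548]) cube([54, 675, 104]);
translate([1460, 168, 548]) cube([54, 675, 104]);


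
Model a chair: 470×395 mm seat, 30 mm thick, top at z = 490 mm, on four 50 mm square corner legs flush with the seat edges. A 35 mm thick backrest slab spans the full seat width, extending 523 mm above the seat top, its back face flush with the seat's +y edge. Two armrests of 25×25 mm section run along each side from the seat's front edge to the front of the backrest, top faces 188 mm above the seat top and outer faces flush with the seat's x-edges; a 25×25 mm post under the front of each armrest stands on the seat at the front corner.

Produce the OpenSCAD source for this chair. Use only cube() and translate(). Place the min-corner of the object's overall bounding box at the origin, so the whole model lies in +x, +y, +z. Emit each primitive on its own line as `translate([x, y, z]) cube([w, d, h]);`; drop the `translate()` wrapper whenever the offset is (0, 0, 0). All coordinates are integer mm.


// leg_h = 490 - 30 = 460
// arm post h = 188 - 25 = 163
translate([0, 0, 460]) cube([470, 395, 30]);
cube([50, 50, 460]);
translate([420, 0, 0]) cube([50, 50, 460]);
translate([0, 345, 0]) cube([50, 50, 460]);
translate([420, 345, 0]) cube([50, 50, 460]);
translate([0, 360, 490]) cube([470, 35, 523]);
translate([0, 0, 653]) cube([25, 360, 25]);
translate([445, 0, 653]) cube([25, 360, 25]);
translate([0, 0, 490]) cube([25, 25, 163]);
translate([445, 0, 490]) cube([25, 25, 163]);


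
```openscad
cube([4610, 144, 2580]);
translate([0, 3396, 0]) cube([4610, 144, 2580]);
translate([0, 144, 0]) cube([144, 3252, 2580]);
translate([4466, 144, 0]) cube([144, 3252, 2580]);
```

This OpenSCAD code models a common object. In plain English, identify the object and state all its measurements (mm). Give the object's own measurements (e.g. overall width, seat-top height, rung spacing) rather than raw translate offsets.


The wall frame of a small rectangular building: four walls, each 2580 mm tall and 144 mm thick, enclosing a footprint 4610 mm (x) by 3540 mm (y) outside-to-outside, with no floor or roof. The front and back walls (the −y and +y sides) span the full width; the two side walls fit between them.


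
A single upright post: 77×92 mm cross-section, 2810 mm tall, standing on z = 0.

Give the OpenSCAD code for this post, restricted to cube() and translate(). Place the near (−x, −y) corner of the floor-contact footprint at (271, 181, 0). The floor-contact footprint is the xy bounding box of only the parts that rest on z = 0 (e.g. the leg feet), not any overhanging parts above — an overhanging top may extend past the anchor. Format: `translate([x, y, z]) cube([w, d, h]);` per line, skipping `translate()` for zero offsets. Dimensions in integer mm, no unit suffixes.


translate([271, 181, 0]) cube([77, 92, 2810]);


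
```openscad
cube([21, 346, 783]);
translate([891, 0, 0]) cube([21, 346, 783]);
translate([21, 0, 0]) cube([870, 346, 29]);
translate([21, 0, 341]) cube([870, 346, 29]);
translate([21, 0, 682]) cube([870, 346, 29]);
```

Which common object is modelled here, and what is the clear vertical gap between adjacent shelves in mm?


A bookshelf. The clear shelf gap is 312 mm.

Two tall side panels with 3 horizontal boards between them — a bookshelf. The first two shelf undersides are at z = 0 and z = 341; with shelf thickness 29, the clear gap is 341 − 0 − 29 = 312 mm.


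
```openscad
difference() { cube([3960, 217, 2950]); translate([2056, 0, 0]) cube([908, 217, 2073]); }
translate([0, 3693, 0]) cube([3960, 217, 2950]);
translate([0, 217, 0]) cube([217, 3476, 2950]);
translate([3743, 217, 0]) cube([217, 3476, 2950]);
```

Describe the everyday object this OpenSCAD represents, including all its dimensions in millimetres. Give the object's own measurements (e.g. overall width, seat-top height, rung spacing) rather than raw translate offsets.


A single room: four walls, each 2950 mm tall and 217 mm thick, enclosing an outside footprint 3960×3910 mm (x × y), no floor or roof. The front and back walls (−y and +y sides) run the full x-width; the side walls fit between their inner faces. A door opening 908 mm wide and 2073 mm tall is cut through the front wall from the floor up, its −x edge 2056 mm from the wall's −x end.
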